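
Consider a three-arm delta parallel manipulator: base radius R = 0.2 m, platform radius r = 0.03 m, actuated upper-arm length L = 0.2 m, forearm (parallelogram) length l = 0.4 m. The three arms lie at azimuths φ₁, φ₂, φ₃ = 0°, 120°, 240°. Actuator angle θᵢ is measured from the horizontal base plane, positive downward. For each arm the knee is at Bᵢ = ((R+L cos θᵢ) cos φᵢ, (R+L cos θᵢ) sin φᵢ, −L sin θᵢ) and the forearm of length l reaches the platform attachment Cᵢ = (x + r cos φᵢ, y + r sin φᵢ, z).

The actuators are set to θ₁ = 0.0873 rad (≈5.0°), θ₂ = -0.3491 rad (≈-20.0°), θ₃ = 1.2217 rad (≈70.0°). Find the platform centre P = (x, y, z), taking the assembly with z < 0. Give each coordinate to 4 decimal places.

(0.0560, 0.1522, -0.2142)

O1 = (0.3692·cos0.0°, 0.3692·sin0.0°, -0.0174) = (0.3692, 0.0000, -0.0174)
arm 2 at φ=120.0°: e+L cos θ2 = 0.3579;  O2 = (-0.1790, 0.3100, 0.0684)
O3 = (0.2384·cos240.0°, 0.2384·sin240.0°, -0.1879) = (-0.1192, -0.2065, -0.1879)
eliminate P² terms by subtracting sphere 1 from 2 and 3
[-1.0964 0.6200 0.1717]·P = -0.0038;  [-0.9769 -0.4129 -0.3410]·P = -0.0445
det = 1.0584;  x = 0.0276+-0.1328z,  y = 0.0425+-0.5117z
sphere 1 gives Az²+Bz+C=0 with A=1.2795, B=0.0821, C=-0.0411;  B²−4AC=0.2173;  roots -0.2142, 0.1501;  negative root z = -0.2142
x = 0.0560, y = 0.1522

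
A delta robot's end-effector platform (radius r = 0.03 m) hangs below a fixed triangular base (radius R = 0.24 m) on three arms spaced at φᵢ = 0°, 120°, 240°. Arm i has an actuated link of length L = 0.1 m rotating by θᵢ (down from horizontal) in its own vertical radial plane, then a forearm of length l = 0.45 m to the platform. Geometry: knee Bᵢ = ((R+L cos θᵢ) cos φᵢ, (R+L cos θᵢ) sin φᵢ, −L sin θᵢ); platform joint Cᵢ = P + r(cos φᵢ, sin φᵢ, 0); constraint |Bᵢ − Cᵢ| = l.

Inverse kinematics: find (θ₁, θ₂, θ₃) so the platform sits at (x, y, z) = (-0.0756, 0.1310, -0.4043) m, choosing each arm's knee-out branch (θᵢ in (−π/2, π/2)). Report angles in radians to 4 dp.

arm 1 (φ=0.0°): x'=-0.0756, y'=0.1310
  A cos θ + B sin θ = C:  0.2856·cos θ + -0.4043·sin θ = -0.3484
  θ1 = atan2(B,A) + arccos(C/0.4950) = 1.3959
rotate P by −φ2: (0.1512, 0.0000, -0.4043)
  A=0.0588, B=-0.4043, C=(l²−L²−A²−y'²−z²)/(2L)=0.1279
  √(A²+B²)=0.4085;  θ2 = -1.4265+1.2523 ≈ -0.1742
φ3=240.0° → target in arm frame (-0.0756, -0.1310)
  A=0.2856, B=-0.4043, C=(l²−L²−A²−y'²−z²)/(2L)=-0.3485
  θ3 = atan2(B,A) + arccos(C/0.4950) = 1.3962

θ₁ = 1.3959, θ₂ = -0.1742, θ₃ = 1.3962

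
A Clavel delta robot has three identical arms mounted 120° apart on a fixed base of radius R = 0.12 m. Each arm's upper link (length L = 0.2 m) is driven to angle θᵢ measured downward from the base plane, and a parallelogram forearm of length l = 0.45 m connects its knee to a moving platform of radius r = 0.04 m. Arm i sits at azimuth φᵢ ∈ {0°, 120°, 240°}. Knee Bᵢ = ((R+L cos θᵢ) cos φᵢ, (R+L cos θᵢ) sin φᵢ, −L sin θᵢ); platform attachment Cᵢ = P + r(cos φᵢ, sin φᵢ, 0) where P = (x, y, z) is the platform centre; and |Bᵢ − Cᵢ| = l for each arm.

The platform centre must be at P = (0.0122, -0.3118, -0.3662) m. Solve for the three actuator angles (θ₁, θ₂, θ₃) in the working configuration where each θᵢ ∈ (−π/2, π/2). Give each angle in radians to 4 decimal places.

θ₁ = 0.6984, θ₂ = 1.3965, θ₃ = -0.2619

φ1=0.0° → target in arm frame (0.0122, -0.3118)
  A=0.0678, B=-0.3662, C=(l²−L²−A²−y'²−z²)/(2L)=-0.1835
  √(A²+B²)=0.3724;  θ1 = -1.3877+2.0862 ≈ 0.6984
arm 2 (φ=120.0°): x'=-0.2761, y'=0.1453
  A cos θ + B sin θ = C:  0.3561·cos θ + -0.3662·sin θ = -0.2989
  √(A²+B²)=0.5108;  θ2 = -0.7993+2.1958 ≈ 1.3965
arm 3 (φ=240.0°): x'=0.2639, y'=0.1665
  e−x'=-0.1839;  (l²−L²−(e−x')²−y'²−z²)/2L = -0.0829
  θ3 = atan2(B,A) + arccos(C/0.4098) = -0.2619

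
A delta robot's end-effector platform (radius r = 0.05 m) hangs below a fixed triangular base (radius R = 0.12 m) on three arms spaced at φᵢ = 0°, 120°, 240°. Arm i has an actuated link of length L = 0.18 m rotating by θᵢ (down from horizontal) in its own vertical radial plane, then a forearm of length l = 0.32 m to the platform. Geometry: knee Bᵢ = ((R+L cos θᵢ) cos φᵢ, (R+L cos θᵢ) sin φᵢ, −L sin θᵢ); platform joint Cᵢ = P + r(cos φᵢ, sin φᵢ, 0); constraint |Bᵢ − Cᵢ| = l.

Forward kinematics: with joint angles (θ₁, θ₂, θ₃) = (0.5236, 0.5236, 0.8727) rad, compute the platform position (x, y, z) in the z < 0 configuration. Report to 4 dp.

(0.0318, 0.0552, -0.3384)

arm 1 at φ=0.0°: (R−r)+L cos θ1 = 0.2259;  O1 = (0.2259, 0.0000, -0.0900)
O2 = (0.2259·cos120.0°, 0.2259·sin120.0°, -0.0900) = (-0.1129, 0.1956, -0.0900)
φ3=240.0°: virtual centre (-0.0928, -0.1608, -0.1379), radius l
eliminate P² terms by subtracting sphere 1 from 2 and 3
linear system: -0.6777x+0.3912y = 0.0000−0.0000z; -0.6375x+-0.3216y = -0.0056−-0.0958z
det = 0.4674;  x = 0.0047+-0.0802z,  y = 0.0082+-0.1389z
sphere 1 gives Az²+Bz+C=0 with A=1.0257, B=0.2132, C=-0.0453;  B²−4AC=0.2314;  roots -0.3384, 0.1305;  negative root z = -0.3384
x = 0.0318, y = 0.0552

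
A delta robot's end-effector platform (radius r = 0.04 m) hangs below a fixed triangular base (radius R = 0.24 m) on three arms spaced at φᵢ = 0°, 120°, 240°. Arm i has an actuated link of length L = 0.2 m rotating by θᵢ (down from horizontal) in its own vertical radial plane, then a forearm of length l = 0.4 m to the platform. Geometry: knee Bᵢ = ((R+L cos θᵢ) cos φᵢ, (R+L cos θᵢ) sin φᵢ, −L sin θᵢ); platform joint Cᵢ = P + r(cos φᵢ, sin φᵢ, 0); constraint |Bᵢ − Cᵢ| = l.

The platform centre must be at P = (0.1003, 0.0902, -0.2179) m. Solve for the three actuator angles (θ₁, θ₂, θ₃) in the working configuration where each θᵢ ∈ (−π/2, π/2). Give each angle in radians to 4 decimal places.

rotate P by −φ1: (0.1003, 0.0902, -0.2179)
  e−x'=0.0997;  (l²−L²−(e−x')²−y'²−z²)/2L = 0.1361
  γ=atan2(-0.2179,0.0997)=-1.1417;  ψ=arccos(0.5680)=0.9667;  θ1=γ+ψ≈-0.1750
φ2=120.0° → target in arm frame (0.0280, -0.1320)
  e−x'=0.1720;  (l²−L²−(e−x')²−y'²−z²)/2L = 0.0638
  θ2 = atan2(B,A) + arccos(C/0.2776) = 0.4365
φ3=240.0° → target in arm frame (-0.1283, 0.0418)
  e−x'=0.3283;  (l²−L²−(e−x')²−y'²−z²)/2L = -0.0925
  √(A²+B²)=0.3940;  θ3 = -0.5860+1.8077 ≈ 1.2217

θ₁ = -0.1750, θ₂ = 0.4365, θ₃ = 1.2217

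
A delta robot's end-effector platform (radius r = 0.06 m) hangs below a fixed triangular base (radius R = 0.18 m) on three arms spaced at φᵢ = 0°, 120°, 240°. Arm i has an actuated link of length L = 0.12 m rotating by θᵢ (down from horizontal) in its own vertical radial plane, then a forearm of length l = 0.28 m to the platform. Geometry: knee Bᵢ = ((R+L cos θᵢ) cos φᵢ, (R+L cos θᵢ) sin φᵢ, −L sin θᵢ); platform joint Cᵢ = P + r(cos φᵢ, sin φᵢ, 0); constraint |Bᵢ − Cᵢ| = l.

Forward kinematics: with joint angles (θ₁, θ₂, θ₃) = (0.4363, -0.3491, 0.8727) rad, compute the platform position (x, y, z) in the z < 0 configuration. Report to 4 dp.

(-0.0054, 0.0768, -0.1837)

centre 1 = (0.2288·cos0.0°, 0.2288·sin0.0°, -0.0507) = (0.2288, 0.0000, -0.0507)
arm 2 at φ=120.0°: ρ2 = 0.2328;  centre 2 = (-0.1164, 0.2016, 0.0410)
arm 3 at φ=240.0°: ρ3 = 0.1971;  centre 3 = (-0.0986, -0.1707, -0.0919)
|centre ₂|²−|centre ₁|² = 0.0010;  |centre ₃|²−|centre ₁|² = -0.0076
[-0.6903 0.4032 0.1835]·P = 0.0010;  [-0.6546 -0.3414 -0.0824]·P = -0.0076
Cramer: x(z) = 0.0055+0.0589z;  y(z) = 0.0117-0.3544z
sphere 1 gives Az²+Bz+C=0 with A=1.1290, B=0.0668, C=-0.0258;  B²−4AC=0.1211;  roots -0.1837, 0.1245;  negative root z = -0.1837
x = -0.0054, y = 0.0768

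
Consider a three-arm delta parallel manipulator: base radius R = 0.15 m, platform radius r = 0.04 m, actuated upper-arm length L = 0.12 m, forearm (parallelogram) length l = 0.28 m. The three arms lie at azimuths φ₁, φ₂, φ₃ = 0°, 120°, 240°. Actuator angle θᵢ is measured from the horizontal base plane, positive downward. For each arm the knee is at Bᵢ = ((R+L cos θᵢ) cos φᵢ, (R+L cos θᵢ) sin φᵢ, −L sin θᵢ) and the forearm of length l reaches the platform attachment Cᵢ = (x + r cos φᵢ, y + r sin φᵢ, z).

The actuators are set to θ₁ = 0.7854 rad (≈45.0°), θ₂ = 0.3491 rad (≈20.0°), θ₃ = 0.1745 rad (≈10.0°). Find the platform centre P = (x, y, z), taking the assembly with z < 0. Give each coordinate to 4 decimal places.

(-0.0496, -0.0126, -0.2209)

φ1=0.0°: virtual centre (0.1949, 0.0000, -0.0849), radius l
arm 2 at φ=120.0°: e+L cos θ2 = 0.2228;  S2 = (-0.1114, 0.1929, -0.0410)
φ3=240.0°: virtual centre (-0.1141, -0.1976, -0.0208), radius l
|S₂|²−|S₁|² = 0.0061;  |S₃|²−|S₁|² = 0.0073
[-0.6125 0.3858 0.0876]·P = 0.0061;  [-0.6179 -0.3952 0.1280]·P = 0.0073
Cramer: x(z) = -0.0109+0.1749z;  y(z) = -0.0014+0.0505z
quadratic in z: (1.0331)z²+(0.0976)z+(-0.0288)=0, √Δ=0.3588 → z ∈ {-0.2209, 0.1264}; z = -0.2209 (taking z<0)
x = -0.0496, y = -0.0126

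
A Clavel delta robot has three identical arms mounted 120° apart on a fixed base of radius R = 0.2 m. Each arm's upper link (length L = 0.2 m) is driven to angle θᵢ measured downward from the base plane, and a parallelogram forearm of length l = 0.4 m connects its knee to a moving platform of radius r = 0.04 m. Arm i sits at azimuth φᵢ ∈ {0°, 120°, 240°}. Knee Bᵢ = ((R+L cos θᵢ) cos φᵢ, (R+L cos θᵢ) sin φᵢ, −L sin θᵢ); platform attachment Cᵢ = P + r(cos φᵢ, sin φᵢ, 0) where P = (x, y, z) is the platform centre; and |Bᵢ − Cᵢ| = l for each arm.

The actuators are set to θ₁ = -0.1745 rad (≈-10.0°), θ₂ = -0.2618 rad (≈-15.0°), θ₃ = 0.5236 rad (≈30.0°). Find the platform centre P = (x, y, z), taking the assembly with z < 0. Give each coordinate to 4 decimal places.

(0.0254, 0.0525, -0.1827)

O1 = (0.3570·cos0.0°, 0.3570·sin0.0°, 0.0347) = (0.3570, 0.0000, 0.0347)
φ2=120.0°: virtual centre (-0.1766, 0.3059, 0.0518), radius l
φ3=240.0°: virtual centre (-0.1666, -0.2886, -0.1000), radius l
eliminate P² terms by subtracting sphere 1 from 2 and 3
linear system: -1.0671x+0.6117y = -0.0012−0.0341z; -1.0471x+-0.5771y = -0.0076−-0.2694z
det = 1.2564;  x = 0.0043+-0.1155z,  y = 0.0054+-0.2573z
into |P−O₁|² = l²: 1.0795z² + 0.0092z + -0.0344 = 0;  Δ = 0.1485;  z = -0.1827 or 0.1742 → z<0 root = -0.1827
x = 0.0254, y = 0.0525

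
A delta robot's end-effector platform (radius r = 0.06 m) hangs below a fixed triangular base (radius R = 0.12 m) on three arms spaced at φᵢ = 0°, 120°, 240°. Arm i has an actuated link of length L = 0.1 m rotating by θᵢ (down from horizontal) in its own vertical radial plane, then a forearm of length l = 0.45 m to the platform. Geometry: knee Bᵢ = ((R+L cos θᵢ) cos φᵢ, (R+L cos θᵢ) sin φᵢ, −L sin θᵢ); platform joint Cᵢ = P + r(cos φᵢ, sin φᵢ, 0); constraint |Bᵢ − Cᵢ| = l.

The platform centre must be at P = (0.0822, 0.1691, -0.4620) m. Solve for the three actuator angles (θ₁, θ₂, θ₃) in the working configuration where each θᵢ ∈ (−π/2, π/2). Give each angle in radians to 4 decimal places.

θ₁ = 0.5234, θ₂ = 0.4361, θ₃ = 1.3963

rotate P by −φ1: (0.0822, 0.1691, -0.4620)
  A=-0.0222, B=-0.4620, C=(l²−L²−A²−y'²−z²)/(2L)=-0.2502
  γ=atan2(-0.4620,-0.0222)=-1.6188;  ψ=arccos(-0.5408)=2.1422;  θ1=γ+ψ≈0.5234
φ2=120.0° → target in arm frame (0.1053, -0.1557)
  e−x'=-0.0453;  (l²−L²−(e−x')²−y'²−z²)/2L = -0.2363
  √(A²+B²)=0.4642;  θ2 = -1.6686+2.1048 ≈ 0.4361
φ3=240.0° → target in arm frame (-0.1875, -0.0134)
  e−x'=0.2475;  (l²−L²−(e−x')²−y'²−z²)/2L = -0.4120
  √(A²+B²)=0.5241;  θ3 = -1.0789+2.4752 ≈ 1.3963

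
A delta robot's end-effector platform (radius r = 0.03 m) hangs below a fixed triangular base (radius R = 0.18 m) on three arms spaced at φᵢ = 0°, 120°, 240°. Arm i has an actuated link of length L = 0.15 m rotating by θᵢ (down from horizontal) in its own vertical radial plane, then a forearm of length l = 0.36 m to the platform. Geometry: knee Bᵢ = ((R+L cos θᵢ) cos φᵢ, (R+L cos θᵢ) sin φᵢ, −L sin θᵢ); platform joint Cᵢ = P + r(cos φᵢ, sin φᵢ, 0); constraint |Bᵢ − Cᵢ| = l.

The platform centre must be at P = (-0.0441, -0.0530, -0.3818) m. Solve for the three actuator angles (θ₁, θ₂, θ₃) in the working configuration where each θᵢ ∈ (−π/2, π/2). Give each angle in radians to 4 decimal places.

θ₁ = 1.1340, θ₂ = 1.0468, θ₃ = 0.6109

rotate P by −φ1: (-0.0441, -0.0530, -0.3818)
  A=0.1941, B=-0.3818, C=(l²−L²−A²−y'²−z²)/(2L)=-0.2639
  θ1 = atan2(B,A) + arccos(C/0.4283) = 1.1340
rotate P by −φ2: (-0.0238, 0.0647, -0.3818)
  A cos θ + B sin θ = C:  0.1738·cos θ + -0.3818·sin θ = -0.2436
  θ2 = atan2(B,A) + arccos(C/0.4195) = 1.0468
φ3=240.0° → target in arm frame (0.0679, -0.0117)
  A=0.0821, B=-0.3818, C=(l²−L²−A²−y'²−z²)/(2L)=-0.1518
  θ3 = atan2(B,A) + arccos(C/0.3905) = 0.6109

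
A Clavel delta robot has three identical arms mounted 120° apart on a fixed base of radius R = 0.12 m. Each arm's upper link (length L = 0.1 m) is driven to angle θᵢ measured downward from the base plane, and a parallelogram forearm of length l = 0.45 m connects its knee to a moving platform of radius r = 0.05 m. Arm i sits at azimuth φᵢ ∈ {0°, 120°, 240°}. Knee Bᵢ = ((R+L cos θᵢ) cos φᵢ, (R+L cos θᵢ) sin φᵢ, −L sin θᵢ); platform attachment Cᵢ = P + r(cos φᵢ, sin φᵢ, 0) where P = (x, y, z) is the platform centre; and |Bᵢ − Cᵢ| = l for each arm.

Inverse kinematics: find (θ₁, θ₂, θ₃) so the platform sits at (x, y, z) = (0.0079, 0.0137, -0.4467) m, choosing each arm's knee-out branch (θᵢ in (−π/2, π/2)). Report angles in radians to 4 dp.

arm 1 (φ=0.0°): x'=0.0079, y'=0.0137
  A=0.0621, B=-0.4467, C=(l²−L²−A²−y'²−z²)/(2L)=-0.0554
  θ1 = atan2(B,A) + arccos(C/0.4510) = 0.2613
rotate P by −φ2: (0.0079, -0.0137, -0.4467)
  A=0.0621, B=-0.4467, C=(l²−L²−A²−y'²−z²)/(2L)=-0.0554
  θ2 = atan2(B,A) + arccos(C/0.4510) = 0.2613
φ3=240.0° → target in arm frame (-0.0158, 0.0000)
  e−x'=0.0858;  (l²−L²−(e−x')²−y'²−z²)/2L = -0.0720
  γ=atan2(-0.4467,0.0858)=-1.3810;  ψ=arccos(-0.1583)=1.7298;  θ3=γ+ψ≈0.3488

θ₁ = 0.2613, θ₂ = 0.2613, θ₃ = 0.3488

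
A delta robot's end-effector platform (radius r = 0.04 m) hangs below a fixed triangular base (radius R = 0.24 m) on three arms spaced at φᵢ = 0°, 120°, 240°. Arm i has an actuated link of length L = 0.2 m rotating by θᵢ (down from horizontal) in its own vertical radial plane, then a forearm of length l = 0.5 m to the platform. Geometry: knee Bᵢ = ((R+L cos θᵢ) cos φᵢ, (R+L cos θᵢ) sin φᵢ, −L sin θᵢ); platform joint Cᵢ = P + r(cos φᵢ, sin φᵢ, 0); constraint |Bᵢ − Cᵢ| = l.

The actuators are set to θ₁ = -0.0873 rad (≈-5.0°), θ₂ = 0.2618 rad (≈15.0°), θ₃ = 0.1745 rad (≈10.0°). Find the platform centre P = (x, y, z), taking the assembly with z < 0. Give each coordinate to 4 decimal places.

φ1=0.0°: virtual centre (0.3992, 0.0000, 0.0174), radius l
centre 2 = (0.3932·cos120.0°, 0.3932·sin120.0°, -0.0518) = (-0.1966, 0.3405, -0.0518)
φ3=240.0°: virtual centre (-0.1985, -0.3438, -0.0347), radius l
subtract pairs → two planes through P
plane₁₂: -1.1917x+0.6810y+-0.1384z = -0.0024
det = 1.6335;  x = 0.0014+-0.1018z,  y = -0.0011+0.0252z
into |P−centre ₁|² = l²: 1.0110z² + 0.0460z + -0.0914 = 0;  Δ = 0.3718;  z = -0.3243 or 0.2788 → z<0 root = -0.3243
x = 0.0344, y = -0.0093

(0.0344, -0.0093, -0.3243)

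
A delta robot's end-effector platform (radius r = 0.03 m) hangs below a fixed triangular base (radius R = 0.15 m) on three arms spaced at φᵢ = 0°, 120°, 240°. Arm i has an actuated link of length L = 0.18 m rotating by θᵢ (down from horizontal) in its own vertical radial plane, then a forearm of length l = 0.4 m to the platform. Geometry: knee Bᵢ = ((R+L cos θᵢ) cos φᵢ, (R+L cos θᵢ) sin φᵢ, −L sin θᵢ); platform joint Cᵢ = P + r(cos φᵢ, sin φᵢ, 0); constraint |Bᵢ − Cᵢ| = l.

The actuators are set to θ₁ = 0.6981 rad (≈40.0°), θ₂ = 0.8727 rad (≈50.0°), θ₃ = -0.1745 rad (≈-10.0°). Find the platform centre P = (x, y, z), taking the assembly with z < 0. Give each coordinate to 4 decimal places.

centre 1 = (0.2579·cos0.0°, 0.2579·sin0.0°, -0.1157) = (0.2579, 0.0000, -0.1157)
arm 2 at φ=120.0°: (R−r)+L cos θ2 = 0.2357;  centre 2 = (-0.1178, 0.2041, -0.1379)
φ3=240.0°: virtual centre (-0.1486, -0.2574, 0.0313), radius l
eliminate P² terms by subtracting sphere 1 from 2 and 3
linear system: -0.7515x+0.4082y = -0.0053−-0.0444z; -0.8130x+-0.5149y = 0.0094−0.2939z
Cramer: x(z) = -0.0016+0.1351z;  y(z) = -0.0159+0.3574z
quadratic in z: (1.1460)z²+(0.1499)z+(-0.0791)=0, √Δ=0.6204 → z ∈ {-0.3361, 0.2053}; z = -0.3361 (taking z<0)
x = -0.0470, y = -0.1360

(-0.0470, -0.1360, -0.3361)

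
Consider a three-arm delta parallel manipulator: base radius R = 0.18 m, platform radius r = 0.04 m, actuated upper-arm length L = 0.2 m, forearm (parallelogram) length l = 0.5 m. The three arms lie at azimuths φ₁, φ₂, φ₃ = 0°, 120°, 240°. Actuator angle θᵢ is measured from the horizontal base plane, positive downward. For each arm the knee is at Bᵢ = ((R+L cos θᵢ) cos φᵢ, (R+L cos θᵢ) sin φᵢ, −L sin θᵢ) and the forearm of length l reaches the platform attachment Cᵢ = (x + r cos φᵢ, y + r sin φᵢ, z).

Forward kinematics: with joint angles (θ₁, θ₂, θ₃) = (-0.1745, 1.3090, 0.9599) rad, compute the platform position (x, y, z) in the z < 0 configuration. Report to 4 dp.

(0.2553, -0.0779, -0.4524)

arm 1 at φ=0.0°: (R−r)+L cos θ1 = 0.3370;  S1 = (0.3370, 0.0000, 0.0347)
φ2=120.0°: virtual centre (-0.0959, 0.1661, -0.1932), radius l
φ3=240.0°: virtual centre (-0.1274, -0.2206, -0.1638), radius l
|S₂|²−|S₁|² = -0.0407;  |S₃|²−|S₁|² = -0.0230
plane₁₂: -0.8657x+0.3321y+-0.4558z = -0.0407
Cramer: x(z) = 0.0371-0.4823z;  y(z) = -0.0258+0.1152z
into |P−S₁|² = l²: 1.2459z² + 0.2139z + -0.1582 = 0;  Δ = 0.8341;  z = -0.4524 or 0.2807 → z<0 root = -0.4524
x = 0.2553, y = -0.0779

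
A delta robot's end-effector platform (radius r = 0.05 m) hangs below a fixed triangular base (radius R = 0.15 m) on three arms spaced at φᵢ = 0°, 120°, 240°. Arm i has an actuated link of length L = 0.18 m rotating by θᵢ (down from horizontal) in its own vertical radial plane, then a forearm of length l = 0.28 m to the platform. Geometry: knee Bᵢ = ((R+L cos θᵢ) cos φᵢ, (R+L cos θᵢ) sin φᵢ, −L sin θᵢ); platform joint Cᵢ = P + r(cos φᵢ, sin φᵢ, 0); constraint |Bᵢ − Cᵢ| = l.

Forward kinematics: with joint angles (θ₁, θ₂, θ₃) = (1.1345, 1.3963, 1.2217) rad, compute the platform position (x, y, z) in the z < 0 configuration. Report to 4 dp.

(0.0295, -0.0265, -0.4002)

φ1=0.0°: virtual centre (0.1761, 0.0000, -0.1631), radius l
S2 = (0.1313·cos120.0°, 0.1313·sin120.0°, -0.1773) = (-0.0656, 0.1137, -0.1773)
S3 = (0.1616·cos240.0°, 0.1616·sin240.0°, -0.1691) = (-0.0808, -0.1399, -0.1691)
|S₂|²−|S₁|² = -0.0090;  |S₃|²−|S₁|² = -0.0029
[-0.4834 0.2273 -0.0283]·P = -0.0090;  [-0.5137 -0.2798 -0.0120]·P = -0.0029
Cramer: x(z) = 0.0126-0.0422z;  y(z) = -0.0127+0.0346z
quadratic in z: (1.0030)z²+(0.3392)z+(-0.0249)=0, √Δ=0.4636 → z ∈ {-0.4002, 0.0620}; z = -0.4002 (taking z<0)
x = 0.0295, y = -0.0265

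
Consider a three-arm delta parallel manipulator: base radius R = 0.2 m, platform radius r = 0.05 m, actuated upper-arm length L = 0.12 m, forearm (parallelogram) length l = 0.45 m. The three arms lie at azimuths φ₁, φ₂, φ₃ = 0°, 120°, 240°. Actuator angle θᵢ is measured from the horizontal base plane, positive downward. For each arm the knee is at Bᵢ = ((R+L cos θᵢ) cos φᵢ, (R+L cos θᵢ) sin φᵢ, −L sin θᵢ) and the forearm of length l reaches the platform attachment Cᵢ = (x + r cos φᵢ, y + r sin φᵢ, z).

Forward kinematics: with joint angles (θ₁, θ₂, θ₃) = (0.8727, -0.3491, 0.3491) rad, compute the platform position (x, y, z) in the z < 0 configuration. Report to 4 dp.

(-0.1122, 0.0684, -0.3794)

φ1=0.0°: virtual centre (0.2271, 0.0000, -0.0919), radius l
O2 = (0.2628·cos120.0°, 0.2628·sin120.0°, 0.0410) = (-0.1314, 0.2276, 0.0410)
arm 3 at φ=240.0°: e+L cos θ3 = 0.2628;  O3 = (-0.1314, -0.2276, -0.0410)
eliminate P² terms by subtracting sphere 1 from 2 and 3
[-0.7170 0.4551 0.2659]·P = 0.0107;  [-0.7170 -0.4551 0.1018]·P = 0.0107
det = 0.6527;  x = -0.0149+0.2564z,  y = 0.0000+-0.1804z
sphere 1 gives Az²+Bz+C=0 with A=1.0983, B=0.0597, C=-0.1355;  B²−4AC=0.5987;  roots -0.3794, 0.3251;  negative root z = -0.3794
x = -0.1122, y = 0.0684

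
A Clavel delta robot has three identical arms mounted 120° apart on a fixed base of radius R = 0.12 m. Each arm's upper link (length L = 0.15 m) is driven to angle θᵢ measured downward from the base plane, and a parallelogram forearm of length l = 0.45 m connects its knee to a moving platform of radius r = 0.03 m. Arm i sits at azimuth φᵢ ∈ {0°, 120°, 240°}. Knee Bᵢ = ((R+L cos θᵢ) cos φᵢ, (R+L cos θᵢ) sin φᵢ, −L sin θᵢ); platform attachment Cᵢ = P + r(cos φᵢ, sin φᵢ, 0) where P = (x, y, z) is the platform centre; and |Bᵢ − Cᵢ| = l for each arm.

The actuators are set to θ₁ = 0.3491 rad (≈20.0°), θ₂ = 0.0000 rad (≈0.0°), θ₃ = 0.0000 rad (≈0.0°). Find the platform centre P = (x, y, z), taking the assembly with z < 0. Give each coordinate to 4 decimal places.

(-0.0600, 0.0000, -0.3946)

arm 1 at φ=0.0°: ρ1 = 0.2310;  O1 = (0.2310, 0.0000, -0.0513)
O2 = (0.2400·cos120.0°, 0.2400·sin120.0°, 0.0000) = (-0.1200, 0.2078, 0.0000)
φ3=240.0°: virtual centre (-0.1200, -0.2078, 0.0000), radius l
eliminate P² terms by subtracting sphere 1 from 2 and 3
linear system: -0.7019x+0.4157y = 0.0016−0.1026z; -0.7019x+-0.4157y = 0.0016−0.1026z
Cramer: x(z) = -0.0023+0.1462z;  y(z) = 0.0000-0.0000z
quadratic in z: (1.0214)z²+(0.0344)z+(-0.1455)=0, √Δ=0.7716 → z ∈ {-0.3946, 0.3609}; z = -0.3946 (taking z<0)
x = -0.0600, y = 0.0000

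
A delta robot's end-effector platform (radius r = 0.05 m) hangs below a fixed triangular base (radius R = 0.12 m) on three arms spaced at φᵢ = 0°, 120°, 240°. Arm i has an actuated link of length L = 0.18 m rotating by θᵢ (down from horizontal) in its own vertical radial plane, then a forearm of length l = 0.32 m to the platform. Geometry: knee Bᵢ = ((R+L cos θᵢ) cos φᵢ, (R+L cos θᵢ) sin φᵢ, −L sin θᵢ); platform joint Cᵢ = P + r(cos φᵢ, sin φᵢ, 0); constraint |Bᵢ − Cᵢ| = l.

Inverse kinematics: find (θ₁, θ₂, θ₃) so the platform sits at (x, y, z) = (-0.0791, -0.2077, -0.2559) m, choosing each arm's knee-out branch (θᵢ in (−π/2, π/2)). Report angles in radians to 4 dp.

θ₁ = 1.1350, θ₂ = 1.3094, θ₃ = -0.3489

φ1=0.0° → target in arm frame (-0.0791, -0.2077)
  A=0.1491, B=-0.2559, C=(l²−L²−A²−y'²−z²)/(2L)=-0.1690
  θ1 = atan2(B,A) + arccos(C/0.2962) = 1.1350
arm 2 (φ=120.0°): x'=-0.1403, y'=0.1724
  A cos θ + B sin θ = C:  0.2103·cos θ + -0.2559·sin θ = -0.1929
  θ2 = atan2(B,A) + arccos(C/0.3312) = 1.3094
φ3=240.0° → target in arm frame (0.2194, 0.0353)
  A=-0.1494, B=-0.2559, C=(l²−L²−A²−y'²−z²)/(2L)=-0.0529
  θ3 = atan2(B,A) + arccos(C/0.2963) = -0.3489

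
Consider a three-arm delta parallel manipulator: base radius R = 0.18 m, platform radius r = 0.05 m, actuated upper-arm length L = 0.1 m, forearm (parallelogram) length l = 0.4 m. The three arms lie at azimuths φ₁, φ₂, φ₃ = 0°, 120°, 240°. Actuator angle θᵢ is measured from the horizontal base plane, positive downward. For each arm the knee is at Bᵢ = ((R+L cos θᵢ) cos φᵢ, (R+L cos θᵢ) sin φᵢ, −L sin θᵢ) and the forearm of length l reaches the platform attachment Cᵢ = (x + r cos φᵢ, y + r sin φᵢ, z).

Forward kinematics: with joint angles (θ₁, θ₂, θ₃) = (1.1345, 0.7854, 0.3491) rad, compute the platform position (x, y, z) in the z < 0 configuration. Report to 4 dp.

(-0.0724, -0.0460, -0.4037)

φ1=0.0°: virtual centre (0.1723, 0.0000, -0.0906), radius l
φ2=120.0°: virtual centre (-0.1004, 0.1738, -0.0707), radius l
S3 = (0.2240·cos240.0°, 0.2240·sin240.0°, -0.0342) = (-0.1120, -0.1940, -0.0342)
subtract pairs → two planes through P
plane₁₂: -0.5452x+0.3476y+0.0398z = 0.0074
Cramer: x(z) = -0.0184+0.1337z;  y(z) = -0.0076+0.0950z
quadratic in z: (1.0269)z²+(0.1288)z+(-0.1154)=0, √Δ=0.7003 → z ∈ {-0.4037, 0.2783}; z = -0.4037 (taking z<0)
x = -0.0724, y = -0.0460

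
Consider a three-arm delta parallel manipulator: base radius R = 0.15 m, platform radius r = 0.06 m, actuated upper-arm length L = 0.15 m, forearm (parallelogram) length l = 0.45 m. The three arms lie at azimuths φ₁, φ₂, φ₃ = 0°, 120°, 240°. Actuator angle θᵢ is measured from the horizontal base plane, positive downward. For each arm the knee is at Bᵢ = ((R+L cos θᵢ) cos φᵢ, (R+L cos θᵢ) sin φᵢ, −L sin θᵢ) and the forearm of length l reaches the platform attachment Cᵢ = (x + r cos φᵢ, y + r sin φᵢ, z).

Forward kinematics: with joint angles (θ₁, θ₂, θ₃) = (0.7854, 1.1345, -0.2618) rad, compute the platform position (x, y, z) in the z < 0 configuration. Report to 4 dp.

(-0.0517, -0.2264, -0.4058)

arm 1 at φ=0.0°: (R−r)+L cos θ1 = 0.1961;  S1 = (0.1961, 0.0000, -0.1061)
arm 2 at φ=120.0°: (R−r)+L cos θ2 = 0.1534;  S2 = (-0.0767, 0.1328, -0.1359)
φ3=240.0°: virtual centre (-0.1174, -0.2034, 0.0388), radius l
|S₂|²−|S₁|² = -0.0077;  |S₃|²−|S₁|² = 0.0070
plane₁₂: -0.5455x+0.2657y+-0.0598z = -0.0077
Cramer: x(z) = 0.0033+0.1356z;  y(z) = -0.0222+0.5033z
sphere 1 gives Az²+Bz+C=0 with A=1.2717, B=0.1375, C=-0.1536;  B²−4AC=0.8002;  roots -0.4058, 0.2976;  negative root z = -0.4058
x = -0.0517, y = -0.2264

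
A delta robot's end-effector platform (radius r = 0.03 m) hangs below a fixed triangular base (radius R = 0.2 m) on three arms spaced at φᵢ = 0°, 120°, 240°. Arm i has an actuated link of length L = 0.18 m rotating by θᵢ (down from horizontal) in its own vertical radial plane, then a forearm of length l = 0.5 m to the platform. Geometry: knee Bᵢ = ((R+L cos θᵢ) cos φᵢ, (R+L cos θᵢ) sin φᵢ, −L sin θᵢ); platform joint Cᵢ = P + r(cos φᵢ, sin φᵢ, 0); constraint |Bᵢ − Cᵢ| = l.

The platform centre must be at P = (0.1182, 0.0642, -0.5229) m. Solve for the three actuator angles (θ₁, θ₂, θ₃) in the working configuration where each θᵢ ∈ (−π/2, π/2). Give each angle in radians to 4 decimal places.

arm 1 (φ=0.0°): x'=0.1182, y'=0.0642
  e−x'=0.0518;  (l²−L²−(e−x')²−y'²−z²)/2L = -0.1740
  √(A²+B²)=0.5255;  θ1 = -1.4721+1.9082 ≈ 0.4362
arm 2 (φ=120.0°): x'=-0.0035, y'=-0.1345
  A=0.1735, B=-0.5229, C=(l²−L²−A²−y'²−z²)/(2L)=-0.2889
  θ2 = atan2(B,A) + arccos(C/0.5509) = 0.8724
rotate P by −φ3: (-0.1147, 0.0703, -0.5229)
  A cos θ + B sin θ = C:  0.2847·cos θ + -0.5229·sin θ = -0.3939
  γ=atan2(-0.5229,0.2847)=-1.0722;  ψ=arccos(-0.6616)=2.2938;  θ3=γ+ψ≈1.2216

θ₁ = 0.4362, θ₂ = 0.8724, θ₃ = 1.2216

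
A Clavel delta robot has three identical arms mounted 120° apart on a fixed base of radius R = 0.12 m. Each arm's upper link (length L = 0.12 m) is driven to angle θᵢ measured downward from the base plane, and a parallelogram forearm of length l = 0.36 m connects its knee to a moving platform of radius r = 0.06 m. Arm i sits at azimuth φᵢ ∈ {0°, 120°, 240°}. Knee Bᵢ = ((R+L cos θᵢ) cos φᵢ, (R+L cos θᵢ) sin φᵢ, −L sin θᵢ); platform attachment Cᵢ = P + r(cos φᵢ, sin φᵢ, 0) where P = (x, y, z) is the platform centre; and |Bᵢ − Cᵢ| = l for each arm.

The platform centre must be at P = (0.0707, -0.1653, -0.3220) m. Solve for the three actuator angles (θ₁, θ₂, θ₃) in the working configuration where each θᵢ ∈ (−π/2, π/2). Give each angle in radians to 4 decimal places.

θ₁ = 0.1742, θ₂ = 1.1342, θ₃ = 0.0000

arm 1 (φ=0.0°): x'=0.0707, y'=-0.1653
  A cos θ + B sin θ = C:  -0.0107·cos θ + -0.3220·sin θ = -0.0663
  θ1 = atan2(B,A) + arccos(C/0.3222) = 0.1742
arm 2 (φ=120.0°): x'=-0.1785, y'=0.0214
  e−x'=0.2385;  (l²−L²−(e−x')²−y'²−z²)/2L = -0.1909
  √(A²+B²)=0.4007;  θ2 = -0.9333+2.0675 ≈ 1.1342
rotate P by −φ3: (0.1078, 0.1439, -0.3220)
  A cos θ + B sin θ = C:  -0.0478·cos θ + -0.3220·sin θ = -0.0478
  θ3 = atan2(B,A) + arccos(C/0.3255) = 0.0000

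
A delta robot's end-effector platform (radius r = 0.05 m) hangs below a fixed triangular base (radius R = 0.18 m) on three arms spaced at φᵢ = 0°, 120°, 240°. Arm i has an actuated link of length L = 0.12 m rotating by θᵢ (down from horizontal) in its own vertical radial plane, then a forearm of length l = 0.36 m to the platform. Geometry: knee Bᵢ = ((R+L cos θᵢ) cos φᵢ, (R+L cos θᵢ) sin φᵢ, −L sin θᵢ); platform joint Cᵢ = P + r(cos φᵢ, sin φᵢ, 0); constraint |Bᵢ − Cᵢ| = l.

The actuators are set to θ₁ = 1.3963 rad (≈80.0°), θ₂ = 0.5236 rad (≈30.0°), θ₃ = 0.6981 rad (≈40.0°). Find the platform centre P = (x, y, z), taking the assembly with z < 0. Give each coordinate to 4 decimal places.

(-0.1066, 0.0183, -0.3691)

S1 = (0.1508·cos0.0°, 0.1508·sin0.0°, -0.1182) = (0.1508, 0.0000, -0.1182)
φ2=120.0°: virtual centre (-0.1170, 0.2026, -0.0600), radius l
φ3=240.0°: virtual centre (-0.1110, -0.1922, -0.0771), radius l
|S₂|²−|S₁|² = 0.0216;  |S₃|²−|S₁|² = 0.0185
plane₁₂: -0.5356x+0.4052y+0.1164z = 0.0216
Cramer: x(z) = -0.0378+0.1866z;  y(z) = 0.0034-0.0406z
quadratic in z: (1.0365)z²+(0.1657)z+(-0.0800)=0, √Δ=0.5994 → z ∈ {-0.3691, 0.2092}; z = -0.3691 (taking z<0)
x = -0.1066, y = 0.0183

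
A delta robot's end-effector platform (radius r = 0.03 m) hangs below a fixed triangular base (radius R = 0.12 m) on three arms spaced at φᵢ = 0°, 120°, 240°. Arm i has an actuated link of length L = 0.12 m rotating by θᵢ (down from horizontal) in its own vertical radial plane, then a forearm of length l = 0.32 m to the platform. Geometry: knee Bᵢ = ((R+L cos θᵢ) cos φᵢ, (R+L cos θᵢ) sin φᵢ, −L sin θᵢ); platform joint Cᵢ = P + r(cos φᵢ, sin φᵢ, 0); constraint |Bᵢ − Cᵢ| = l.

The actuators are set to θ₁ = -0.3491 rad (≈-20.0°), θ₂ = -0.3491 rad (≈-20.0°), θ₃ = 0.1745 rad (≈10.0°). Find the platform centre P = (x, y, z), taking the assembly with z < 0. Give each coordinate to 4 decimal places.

φ1=0.0°: virtual centre (0.2028, 0.0000, 0.0410), radius l
arm 2 at φ=120.0°: e+L cos θ2 = 0.2028;  centre 2 = (-0.1014, 0.1756, 0.0410)
arm 3 at φ=240.0°: e+L cos θ3 = 0.2082;  centre 3 = (-0.1041, -0.1803, -0.0208)
|centre ₂|²−|centre ₁|² = 0.0000;  |centre ₃|²−|centre ₁|² = 0.0010
linear system: -0.6083x+0.3512y = 0.0000−0.0000z; -0.6137x+-0.3606y = 0.0010−-0.1238z
det = 0.4349;  x = -0.0008+-0.0999z,  y = -0.0014+-0.1731z
sphere 1 gives Az²+Bz+C=0 with A=1.0400, B=-0.0409, C=-0.0593;  B²−4AC=0.2483;  roots -0.2199, 0.2592;  negative root z = -0.2199
x = 0.0212, y = 0.0367

(0.0212, 0.0367, -0.2199)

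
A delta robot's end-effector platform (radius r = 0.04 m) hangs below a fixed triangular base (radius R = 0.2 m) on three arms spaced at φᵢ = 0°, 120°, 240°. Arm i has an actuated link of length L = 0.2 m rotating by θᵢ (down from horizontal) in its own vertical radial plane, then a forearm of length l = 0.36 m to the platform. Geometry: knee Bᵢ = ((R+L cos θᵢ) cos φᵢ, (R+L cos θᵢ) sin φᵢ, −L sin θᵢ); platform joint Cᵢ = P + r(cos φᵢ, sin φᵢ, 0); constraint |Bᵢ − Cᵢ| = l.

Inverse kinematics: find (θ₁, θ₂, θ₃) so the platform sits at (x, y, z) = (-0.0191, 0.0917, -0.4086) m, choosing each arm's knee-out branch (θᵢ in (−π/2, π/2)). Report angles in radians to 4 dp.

θ₁ = 1.1344, θ₂ = 0.6979, θ₃ = 1.3091

φ1=0.0° → target in arm frame (-0.0191, 0.0917)
  A cos θ + B sin θ = C:  0.1791·cos θ + -0.4086·sin θ = -0.2946
  θ1 = atan2(B,A) + arccos(C/0.4461) = 1.1344
φ2=120.0° → target in arm frame (0.0890, -0.0293)
  A cos θ + B sin θ = C:  0.0710·cos θ + -0.4086·sin θ = -0.2081
  γ=atan2(-0.4086,0.0710)=-1.3987;  ψ=arccos(-0.5019)=2.0966;  θ2=γ+ψ≈0.6979
arm 3 (φ=240.0°): x'=-0.0699, y'=-0.0624
  e−x'=0.2299;  (l²−L²−(e−x')²−y'²−z²)/2L = -0.3352
  γ=atan2(-0.4086,0.2299)=-1.0584;  ψ=arccos(-0.7150)=2.3674;  θ3=γ+ψ≈1.3091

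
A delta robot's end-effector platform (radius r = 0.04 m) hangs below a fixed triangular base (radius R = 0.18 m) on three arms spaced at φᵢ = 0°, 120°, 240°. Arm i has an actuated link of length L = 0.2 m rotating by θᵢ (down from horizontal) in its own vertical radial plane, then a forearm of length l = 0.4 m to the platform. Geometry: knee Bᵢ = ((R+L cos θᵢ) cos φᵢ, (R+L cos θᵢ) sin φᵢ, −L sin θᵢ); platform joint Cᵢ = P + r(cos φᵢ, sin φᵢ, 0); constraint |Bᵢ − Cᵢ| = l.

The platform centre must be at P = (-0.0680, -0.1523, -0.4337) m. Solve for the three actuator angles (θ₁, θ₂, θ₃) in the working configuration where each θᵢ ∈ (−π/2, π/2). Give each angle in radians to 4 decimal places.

θ₁ = 1.2217, θ₂ = 1.3089, θ₃ = 0.3490

rotate P by −φ1: (-0.0680, -0.1523, -0.4337)
  A=0.2080, B=-0.4337, C=(l²−L²−A²−y'²−z²)/(2L)=-0.3364
  √(A²+B²)=0.4810;  θ1 = -1.1236+2.3453 ≈ 1.2217
rotate P by −φ2: (-0.0979, 0.1350, -0.4337)
  e−x'=0.2379;  (l²−L²−(e−x')²−y'²−z²)/2L = -0.3573
  γ=atan2(-0.4337,0.2379)=-1.0691;  ψ=arccos(-0.7223)=2.3780;  θ2=γ+ψ≈1.3089
φ3=240.0° → target in arm frame (0.1659, 0.0173)
  A cos θ + B sin θ = C:  -0.0259·cos θ + -0.4337·sin θ = -0.1727
  θ3 = atan2(B,A) + arccos(C/0.4345) = 0.3490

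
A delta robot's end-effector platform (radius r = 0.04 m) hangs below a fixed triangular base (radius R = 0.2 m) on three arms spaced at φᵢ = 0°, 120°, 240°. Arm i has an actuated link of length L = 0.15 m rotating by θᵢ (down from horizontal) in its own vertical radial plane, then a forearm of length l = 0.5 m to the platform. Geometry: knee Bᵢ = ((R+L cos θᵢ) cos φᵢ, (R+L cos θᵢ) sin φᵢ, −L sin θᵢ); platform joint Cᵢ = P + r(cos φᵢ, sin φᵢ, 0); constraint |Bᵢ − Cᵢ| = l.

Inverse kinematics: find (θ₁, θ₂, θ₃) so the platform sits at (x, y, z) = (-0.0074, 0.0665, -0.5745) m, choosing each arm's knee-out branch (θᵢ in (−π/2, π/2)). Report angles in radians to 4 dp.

φ1=0.0° → target in arm frame (-0.0074, 0.0665)
  A=0.1674, B=-0.5745, C=(l²−L²−A²−y'²−z²)/(2L)=-0.4500
  θ1 = atan2(B,A) + arccos(C/0.5984) = 1.1346
arm 2 (φ=120.0°): x'=0.0613, y'=-0.0268
  A cos θ + B sin θ = C:  0.0987·cos θ + -0.5745·sin θ = -0.3767
  θ2 = atan2(B,A) + arccos(C/0.5829) = 0.8728
rotate P by −φ3: (-0.0539, -0.0397, -0.5745)
  A=0.2139, B=-0.5745, C=(l²−L²−A²−y'²−z²)/(2L)=-0.4996
  γ=atan2(-0.5745,0.2139)=-1.2144;  ψ=arccos(-0.8149)=2.5234;  θ3=γ+ψ≈1.3090

θ₁ = 1.1346, θ₂ = 0.8728, θ₃ = 1.3090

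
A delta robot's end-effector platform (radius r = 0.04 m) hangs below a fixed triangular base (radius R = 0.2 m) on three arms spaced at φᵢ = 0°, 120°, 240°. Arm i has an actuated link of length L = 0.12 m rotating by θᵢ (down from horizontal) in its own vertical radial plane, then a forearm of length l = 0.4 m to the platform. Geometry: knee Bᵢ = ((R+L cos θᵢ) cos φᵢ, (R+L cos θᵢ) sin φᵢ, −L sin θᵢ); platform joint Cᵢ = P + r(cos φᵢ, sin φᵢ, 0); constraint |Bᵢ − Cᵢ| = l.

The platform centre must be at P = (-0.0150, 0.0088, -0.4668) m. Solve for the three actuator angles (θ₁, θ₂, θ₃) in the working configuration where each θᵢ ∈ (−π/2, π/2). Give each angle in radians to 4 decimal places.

rotate P by −φ1: (-0.0150, 0.0088, -0.4668)
  A cos θ + B sin θ = C:  0.1750·cos θ + -0.4668·sin θ = -0.4292
  √(A²+B²)=0.4985;  θ1 = -1.2121+2.6079 ≈ 1.3957
arm 2 (φ=120.0°): x'=0.0151, y'=0.0086
  e−x'=0.1449;  (l²−L²−(e−x')²−y'²−z²)/2L = -0.3890
  √(A²+B²)=0.4888;  θ2 = -1.2699+2.4913 ≈ 1.2215
rotate P by −φ3: (-0.0001, -0.0174, -0.4668)
  A cos θ + B sin θ = C:  0.1601·cos θ + -0.4668·sin θ = -0.4093
  θ3 = atan2(B,A) + arccos(C/0.4935) = 1.3086

θ₁ = 1.3957, θ₂ = 1.2215, θ₃ = 1.3086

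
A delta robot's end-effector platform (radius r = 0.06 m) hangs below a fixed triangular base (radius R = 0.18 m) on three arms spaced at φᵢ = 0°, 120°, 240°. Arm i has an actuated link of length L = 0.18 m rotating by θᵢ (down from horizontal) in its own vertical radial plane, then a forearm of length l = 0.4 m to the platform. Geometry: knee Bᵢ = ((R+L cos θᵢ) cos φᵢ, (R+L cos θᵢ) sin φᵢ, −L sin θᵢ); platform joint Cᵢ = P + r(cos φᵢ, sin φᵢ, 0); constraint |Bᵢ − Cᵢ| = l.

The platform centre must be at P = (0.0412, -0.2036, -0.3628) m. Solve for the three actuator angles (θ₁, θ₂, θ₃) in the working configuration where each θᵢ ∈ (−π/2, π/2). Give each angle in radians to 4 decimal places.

θ₁ = 0.6109, θ₂ = 1.3964, θ₃ = 0.0873

φ1=0.0° → target in arm frame (0.0412, -0.2036)
  A=0.0788, B=-0.3628, C=(l²−L²−A²−y'²−z²)/(2L)=-0.1436
  √(A²+B²)=0.3713;  θ1 = -1.3569+1.9679 ≈ 0.6109
rotate P by −φ2: (-0.1969, 0.0661, -0.3628)
  A=0.3169, B=-0.3628, C=(l²−L²−A²−y'²−z²)/(2L)=-0.3023
  √(A²+B²)=0.4817;  θ2 = -0.8528+2.2492 ≈ 1.3964
φ3=240.0° → target in arm frame (0.1557, 0.1375)
  A cos θ + B sin θ = C:  -0.0357·cos θ + -0.3628·sin θ = -0.0672
  √(A²+B²)=0.3646;  θ3 = -1.6689+1.7563 ≈ 0.0873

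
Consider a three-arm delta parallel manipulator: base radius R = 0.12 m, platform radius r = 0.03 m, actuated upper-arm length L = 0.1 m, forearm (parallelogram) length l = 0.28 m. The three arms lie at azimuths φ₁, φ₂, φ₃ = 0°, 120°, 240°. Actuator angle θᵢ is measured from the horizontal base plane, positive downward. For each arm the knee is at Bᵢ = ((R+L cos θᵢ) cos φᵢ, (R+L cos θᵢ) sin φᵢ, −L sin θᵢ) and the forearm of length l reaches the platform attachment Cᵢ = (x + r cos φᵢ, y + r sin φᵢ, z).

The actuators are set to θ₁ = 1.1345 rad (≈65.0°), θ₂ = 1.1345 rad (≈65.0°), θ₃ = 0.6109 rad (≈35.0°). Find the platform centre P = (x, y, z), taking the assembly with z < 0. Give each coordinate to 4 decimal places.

(-0.0294, -0.0509, -0.3135)

arm 1 at φ=0.0°: e+L cos θ1 = 0.1323;  centre 1 = (0.1323, 0.0000, -0.0906)
centre 2 = (0.1323·cos120.0°, 0.1323·sin120.0°, -0.0906) = (-0.0661, 0.1145, -0.0906)
centre 3 = (0.1719·cos240.0°, 0.1719·sin240.0°, -0.0574) = (-0.0860, -0.1489, -0.0574)
|centre ₂|²−|centre ₁|² = 0.0000;  |centre ₃|²−|centre ₁|² = 0.0071
plane₁₂: -0.3968x+0.2291y+0.0000z = 0.0000
det = 0.2181;  x = -0.0075+0.0699z,  y = -0.0130+0.1210z
into |P−centre ₁|² = l²: 1.0195z² + 0.1586z + -0.0505 = 0;  Δ = 0.2310;  z = -0.3135 or 0.1580 → z<0 root = -0.3135
x = -0.0294, y = -0.0509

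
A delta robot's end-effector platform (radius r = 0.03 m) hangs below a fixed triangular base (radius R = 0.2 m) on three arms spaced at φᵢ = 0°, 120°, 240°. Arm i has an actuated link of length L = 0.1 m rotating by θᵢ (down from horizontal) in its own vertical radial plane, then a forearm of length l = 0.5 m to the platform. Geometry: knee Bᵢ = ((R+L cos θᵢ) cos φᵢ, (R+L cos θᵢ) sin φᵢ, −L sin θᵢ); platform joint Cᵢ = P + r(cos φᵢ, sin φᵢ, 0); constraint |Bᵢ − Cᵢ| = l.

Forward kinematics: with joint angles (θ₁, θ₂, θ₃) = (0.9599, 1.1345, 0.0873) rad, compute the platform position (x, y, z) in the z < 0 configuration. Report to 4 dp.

arm 1 at φ=0.0°: e+L cos θ1 = 0.2274;  centre 1 = (0.2274, 0.0000, -0.0819)
centre 2 = (0.2123·cos120.0°, 0.2123·sin120.0°, -0.0906) = (-0.1061, 0.1838, -0.0906)
centre 3 = (0.2696·cos240.0°, 0.2696·sin240.0°, -0.0087) = (-0.1348, -0.2335, -0.0087)
|centre ₂|²−|centre ₁|² = -0.0051;  |centre ₃|²−|centre ₁|² = 0.0144
[-0.6670 0.3676 -0.0174]·P = -0.0051;  [-0.7243 -0.4670 0.1464]·P = 0.0144
det = 0.5778;  x = -0.0050+0.0791z,  y = -0.0230+0.1909z
sphere 1 gives Az²+Bz+C=0 with A=1.0427, B=0.1183, C=-0.1888;  B²−4AC=0.8013;  roots -0.4860, 0.3725;  negative root z = -0.4860
x = -0.0434, y = -0.1158

(-0.0434, -0.1158, -0.4860)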